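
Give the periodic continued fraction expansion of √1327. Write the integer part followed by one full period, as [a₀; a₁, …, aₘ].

a₀ = ⌊√1327⌋ = 36.
With m₀=0, d₀=1 and mₖ₊₁ = dₖaₖ − mₖ, dₖ₊₁ = (n − mₖ₊₁²)/dₖ, aₖ₊₁ = ⌊(a₀+mₖ₊₁)/dₖ₊₁⌋:
  k=1: m=36, d=31, a=2
  k=2: m=26, d=21, a=2
  k=3: m=16, d=51, a=1
  k=4: m=35, d=2, a=35
  k=5: m=35, d=51, a=1
  k=6: m=16, d=21, a=2
  k=7: m=26, d=31, a=2
  k=8: m=36, d=1, a=72
d=1 and a=2a₀=72 at k=8, so the next step gives (m, d) = (36, 31) again — its k=1 value — and the period has length 8.

[36; 2, 2, 1, 35, 1, 2, 2, 72]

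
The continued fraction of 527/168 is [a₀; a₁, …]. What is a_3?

527 = 3·168 + 23   →  a_0 = 3
168 = 7·23 + 7   →  a_1 = 7
23 = 3·7 + 2   →  a_2 = 3
7 = 3·2 + 1   →  a_3 = 3

3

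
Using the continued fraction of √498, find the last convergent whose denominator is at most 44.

√498 = [22; 3, 6, 22, 6, 3, 44, …] (period length 6).
Convergents:
  p_0/q_0 = 22/1
  p_1/q_1 = 67/3
  p_2/q_2 = 424/19
  p_3/q_3 = 9395/421
q_2 = 19 ≤ 44 < 421 = q_3, so the answer is 424/19.

424/19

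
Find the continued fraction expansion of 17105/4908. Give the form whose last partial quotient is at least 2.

17105 = 3×4908 + 2381
4908 = 2×2381 + 146
2381 = 16×146 + 45
146 = 3×45 + 11
45 = 4×11 + 1
11 = 11×1 + 0  (stop)
So 17105/4908 = [3; 2, 16, 3, 4, 11].

[3; 2, 16, 3, 4, 11]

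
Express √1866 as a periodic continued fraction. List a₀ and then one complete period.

[43; 5, 14, 5, 86]

a₀ = ⌊√1866⌋ = 43.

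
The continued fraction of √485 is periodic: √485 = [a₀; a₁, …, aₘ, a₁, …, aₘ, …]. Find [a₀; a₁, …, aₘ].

[22; 44]

a₀ = ⌊√485⌋ = 22.
With m₀=0, d₀=1 and mₖ₊₁ = dₖaₖ − mₖ, dₖ₊₁ = (n − mₖ₊₁²)/dₖ, aₖ₊₁ = ⌊(a₀+mₖ₊₁)/dₖ₊₁⌋:
  k=1: m=22, d=1, a=44
d=1 and a=2a₀=44 at k=1, so the next step gives (m, d) = (22, 1) again — its k=1 value — and the period has length 1.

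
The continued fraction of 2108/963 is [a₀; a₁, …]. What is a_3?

2108 = 2·963 + 182   →  a_0 = 2
963 = 5·182 + 53   →  a_1 = 5
182 = 3·53 + 23   →  a_2 = 3
53 = 2·23 + 7   →  a_3 = 2

2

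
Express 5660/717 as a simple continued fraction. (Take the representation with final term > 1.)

[7; 1, 8, 2, 3, 3, 3]

5660 = 7×717 + 641
717 = 1×641 + 76
641 = 8×76 + 33
76 = 2×33 + 10
33 = 3×10 + 3
10 = 3×3 + 1
3 = 3×1 + 0  (stop)
So 5660/717 = [7; 1, 8, 2, 3, 3, 3].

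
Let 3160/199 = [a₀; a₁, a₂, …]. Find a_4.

3160 = 15·199 + 175   →  a_0 = 15
199 = 1·175 + 24   →  a_1 = 1
175 = 7·24 + 7   →  a_2 = 7
24 = 3·7 + 3   →  a_3 = 3
7 = 2·3 + 1   →  a_4 = 2

2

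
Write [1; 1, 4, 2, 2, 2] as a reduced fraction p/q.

Fold from the inside: start with 2/1.
  2 + 1/2 = 5/2
  2 + 2/5 = 12/5
  4 + 5/12 = 53/12
  1 + 12/53 = 65/53
  1 + 53/65 = 118/65

118/65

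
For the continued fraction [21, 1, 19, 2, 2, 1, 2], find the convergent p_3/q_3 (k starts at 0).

900/41

Using pₖ = aₖpₖ₋₁ + pₖ₋₂, qₖ = aₖqₖ₋₁ + qₖ₋₂ (with p₋₁=1, p₋₂=0, q₋₁=0, q₋₂=1):
  k=0: a=21, p=21, q=1
  k=1: a=1, p=22, q=1
  k=2: a=19, p=439, q=20
  k=3: a=2, p=900, q=41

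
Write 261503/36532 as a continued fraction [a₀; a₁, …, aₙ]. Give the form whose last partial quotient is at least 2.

261503 = 7·36532 + 5779
36532 = 6·5779 + 1858
5779 = 3·1858 + 205
1858 = 9·205 + 13
205 = 15·13 + 10
13 = 1·10 + 3
10 = 3·3 + 1
3 = 3·1 + 0  (stop)
So 261503/36532 = [7; 6, 3, 9, 15, 1, 3, 3].

[7; 6, 3, 9, 15, 1, 3, 3]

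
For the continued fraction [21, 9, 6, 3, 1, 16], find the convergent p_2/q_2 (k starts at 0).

Using pₖ = aₖpₖ₋₁ + pₖ₋₂, qₖ = aₖqₖ₋₁ + qₖ₋₂ (with p₋₁=1, p₋₂=0, q₋₁=0, q₋₂=1):
  k=0: a=21, p=21, q=1
  k=1: a=9, p=190, q=9
  k=2: a=6, p=1161, q=55

1161/55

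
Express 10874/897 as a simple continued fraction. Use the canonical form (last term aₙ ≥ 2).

[12; 8, 6, 2, 8]

10874 = 12*897 + 110
897 = 8*110 + 17
110 = 6*17 + 8
17 = 2*8 + 1
8 = 8*1 + 0  (stop)
So 10874/897 = [12; 8, 6, 2, 8].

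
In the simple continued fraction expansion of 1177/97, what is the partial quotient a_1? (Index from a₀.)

7

1177 = 12·97 + 13   →  a_0 = 12
97 = 7·13 + 6   →  a_1 = 7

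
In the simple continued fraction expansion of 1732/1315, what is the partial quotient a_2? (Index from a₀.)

6

1732 = 1·1315 + 417   →  a_0 = 1
1315 = 3·417 + 64   →  a_1 = 3
417 = 6·64 + 33   →  a_2 = 6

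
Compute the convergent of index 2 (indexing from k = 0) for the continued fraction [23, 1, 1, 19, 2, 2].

Using pₖ = aₖpₖ₋₁ + pₖ₋₂, qₖ = aₖqₖ₋₁ + qₖ₋₂ (with p₋₁=1, p₋₂=0, q₋₁=0, q₋₂=1):
  k=0: a=23, p=23, q=1
  k=1: a=1, p=24, q=1
  k=2: a=1, p=47, q=2

47/2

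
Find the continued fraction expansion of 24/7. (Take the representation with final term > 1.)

[3; 2, 3]

24 = 3×7 + 3
7 = 2×3 + 1
3 = 3×1 + 0  (stop)
So 24/7 = [3; 2, 3].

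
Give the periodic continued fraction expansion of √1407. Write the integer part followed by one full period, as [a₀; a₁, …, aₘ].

[37; 1, 1, 24, 1, 1, 74]

a₀ = ⌊√1407⌋ = 37.
With m₀=0, d₀=1 and mₖ₊₁ = dₖaₖ − mₖ, dₖ₊₁ = (n − mₖ₊₁²)/dₖ, aₖ₊₁ = ⌊(a₀+mₖ₊₁)/dₖ₊₁⌋:
  k=1: m=37, d=38, a=1
  k=2: m=1, d=37, a=1
  k=3: m=36, d=3, a=24
  k=4: m=36, d=37, a=1
  k=5: m=1, d=38, a=1
  k=6: m=37, d=1, a=74
d=1 and a=2a₀=74 at k=6, so the next step gives (m, d) = (37, 38) again — its k=1 value — and the period has length 6.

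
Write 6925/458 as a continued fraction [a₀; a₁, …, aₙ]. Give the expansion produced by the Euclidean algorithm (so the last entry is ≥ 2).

[15; 8, 3, 18]

6925 = 15·458 + 55
458 = 8·55 + 18
55 = 3·18 + 1
18 = 18·1 + 0  (stop)
So 6925/458 = [15; 8, 3, 18].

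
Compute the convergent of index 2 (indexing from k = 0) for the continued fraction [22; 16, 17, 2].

6023/273

Using pₖ = aₖpₖ₋₁ + pₖ₋₂, qₖ = aₖqₖ₋₁ + qₖ₋₂ (with p₋₁=1, p₋₂=0, q₋₁=0, q₋₂=1):
  k=0: a=22, p=22, q=1
  k=1: a=16, p=353, q=16
  k=2: a=17, p=6023, q=273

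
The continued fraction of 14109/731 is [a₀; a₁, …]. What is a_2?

3

14109 = 19·731 + 220   →  a_0 = 19
731 = 3·220 + 71   →  a_1 = 3
220 = 3·71 + 7   →  a_2 = 3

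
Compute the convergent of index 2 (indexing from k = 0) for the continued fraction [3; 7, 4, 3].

Using pₖ = aₖpₖ₋₁ + pₖ₋₂, qₖ = aₖqₖ₋₁ + qₖ₋₂ (with p₋₁=1, p₋₂=0, q₋₁=0, q₋₂=1):
  k=0: a=3, p=3, q=1
  k=1: a=7, p=22, q=7
  k=2: a=4, p=91, q=29

91/29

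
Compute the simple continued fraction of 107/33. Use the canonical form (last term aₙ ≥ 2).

[3; 4, 8]

107 = 3·33 + 8
33 = 4·8 + 1
8 = 8·1 + 0  (stop)
So 107/33 = [3; 4, 8].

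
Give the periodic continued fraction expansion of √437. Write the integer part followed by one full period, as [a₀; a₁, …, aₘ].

[20; 1, 9, 2, 9, 1, 40]

a₀ = ⌊√437⌋ = 20.
With m₀=0, d₀=1 and mₖ₊₁ = dₖaₖ − mₖ, dₖ₊₁ = (n − mₖ₊₁²)/dₖ, aₖ₊₁ = ⌊(a₀+mₖ₊₁)/dₖ₊₁⌋:
  k=1: m=20, d=37, a=1
  k=2: m=17, d=4, a=9
  k=3: m=19, d=19, a=2
  k=4: m=19, d=4, a=9
  k=5: m=17, d=37, a=1
  k=6: m=20, d=1, a=40
d=1 and a=2a₀=40 at k=6, so the next step gives (m, d) = (20, 37) again — its k=1 value — and the period has length 6.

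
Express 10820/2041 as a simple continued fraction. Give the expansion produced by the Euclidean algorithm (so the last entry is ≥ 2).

10820 = 5*2041 + 615
2041 = 3*615 + 196
615 = 3*196 + 27
196 = 7*27 + 7
27 = 3*7 + 6
7 = 1*6 + 1
6 = 6*1 + 0  (stop)
So 10820/2041 = [5; 3, 3, 7, 3, 1, 6].

[5; 3, 3, 7, 3, 1, 6]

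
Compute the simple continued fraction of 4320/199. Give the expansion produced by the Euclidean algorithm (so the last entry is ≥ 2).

[21; 1, 2, 2, 3, 8]

4320 = 21*199 + 141
199 = 1*141 + 58
141 = 2*58 + 25
58 = 2*25 + 8
25 = 3*8 + 1
8 = 8*1 + 0  (stop)
So 4320/199 = [21; 1, 2, 2, 3, 8].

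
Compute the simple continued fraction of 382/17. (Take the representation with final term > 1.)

[22; 2, 8]

382 = 22*17 + 8
17 = 2*8 + 1
8 = 8*1 + 0  (stop)
So 382/17 = [22; 2, 8].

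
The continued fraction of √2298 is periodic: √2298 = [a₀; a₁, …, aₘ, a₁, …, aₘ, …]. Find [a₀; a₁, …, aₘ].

[47; 1, 14, 1, 94]

a₀ = ⌊√2298⌋ = 47.
With m₀=0, d₀=1 and mₖ₊₁ = dₖaₖ − mₖ, dₖ₊₁ = (n − mₖ₊₁²)/dₖ, aₖ₊₁ = ⌊(a₀+mₖ₊₁)/dₖ₊₁⌋:
  k=1: m=47, d=89, a=1
  k=2: m=42, d=6, a=14
  k=3: m=42, d=89, a=1
  k=4: m=47, d=1, a=94
d=1 and a=2a₀=94 at k=4, so the next step gives (m, d) = (47, 89) again — its k=1 value — and the period has length 4.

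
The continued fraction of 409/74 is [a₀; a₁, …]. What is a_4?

1

409 = 5·74 + 39   →  a_0 = 5
74 = 1·39 + 35   →  a_1 = 1
39 = 1·35 + 4   →  a_2 = 1
35 = 8·4 + 3   →  a_3 = 8
4 = 1·3 + 1   →  a_4 = 1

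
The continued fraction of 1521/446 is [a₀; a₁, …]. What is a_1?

2

1521 = 3·446 + 183   →  a_0 = 3
446 = 2·183 + 80   →  a_1 = 2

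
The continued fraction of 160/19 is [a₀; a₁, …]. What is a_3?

160 = 8·19 + 8   →  a_0 = 8
19 = 2·8 + 3   →  a_1 = 2
8 = 2·3 + 2   →  a_2 = 2
3 = 1·2 + 1   →  a_3 = 1

1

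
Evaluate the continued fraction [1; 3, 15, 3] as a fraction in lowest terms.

Using pₖ = aₖpₖ₋₁ + pₖ₋₂ and qₖ = aₖqₖ₋₁ + qₖ₋₂:
  k=0: a=1, p=1, q=1
  k=1: a=3, p=4, q=3
  k=2: a=15, p=61, q=46
  k=3: a=3, p=187, q=141

187/141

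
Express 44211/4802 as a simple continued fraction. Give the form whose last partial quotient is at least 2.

44211 = 9·4802 + 993
4802 = 4·993 + 830
993 = 1·830 + 163
830 = 5·163 + 15
163 = 10·15 + 13
15 = 1·13 + 2
13 = 6·2 + 1
2 = 2·1 + 0  (stop)
So 44211/4802 = [9; 4, 1, 5, 10, 1, 6, 2].

[9; 4, 1, 5, 10, 1, 6, 2]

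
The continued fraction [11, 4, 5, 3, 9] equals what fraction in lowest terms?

Using pₖ = aₖpₖ₋₁ + pₖ₋₂ and qₖ = aₖqₖ₋₁ + qₖ₋₂:
  k=0: a=11, p=11, q=1
  k=1: a=4, p=45, q=4
  k=2: a=5, p=236, q=21
  k=3: a=3, p=753, q=67
  k=4: a=9, p=7013, q=624

7013/624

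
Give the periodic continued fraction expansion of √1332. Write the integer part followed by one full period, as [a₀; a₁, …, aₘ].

[36; 2, 72]

a₀ = ⌊√1332⌋ = 36.
With m₀=0, d₀=1 and mₖ₊₁ = dₖaₖ − mₖ, dₖ₊₁ = (n − mₖ₊₁²)/dₖ, aₖ₊₁ = ⌊(a₀+mₖ₊₁)/dₖ₊₁⌋:
  k=1: m=36, d=36, a=2
  k=2: m=36, d=1, a=72
d=1 and a=2a₀=72 at k=2, so the next step gives (m, d) = (36, 36) again — its k=1 value — and the period has length 2.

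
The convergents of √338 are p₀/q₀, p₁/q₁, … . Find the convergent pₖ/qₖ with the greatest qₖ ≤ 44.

239/13

√338 = [18; 2, 1, 1, 2, 36, …] (period length 5).
Convergents:
  p_0/q_0 = 18/1
  p_1/q_1 = 37/2
  p_2/q_2 = 55/3
  p_3/q_3 = 92/5
  p_4/q_4 = 239/13
  p_5/q_5 = 8696/473
q_4 = 13 ≤ 44 < 473 = q_5, so the answer is 239/13.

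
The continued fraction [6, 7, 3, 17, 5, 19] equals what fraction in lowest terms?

Using pₖ = aₖpₖ₋₁ + pₖ₋₂ and qₖ = aₖqₖ₋₁ + qₖ₋₂:
  k=0: a=6, p=6, q=1
  k=1: a=7, p=43, q=7
  k=2: a=3, p=135, q=22
  k=3: a=17, p=2338, q=381
  k=4: a=5, p=11825, q=1927
  k=5: a=19, p=227013, q=36994

227013/36994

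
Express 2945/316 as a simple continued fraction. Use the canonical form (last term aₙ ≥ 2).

[9; 3, 7, 1, 3, 3]

2945 = 9·316 + 101
316 = 3·101 + 13
101 = 7·13 + 10
13 = 1·10 + 3
10 = 3·3 + 1
3 = 3·1 + 0  (stop)
So 2945/316 = [9; 3, 7, 1, 3, 3].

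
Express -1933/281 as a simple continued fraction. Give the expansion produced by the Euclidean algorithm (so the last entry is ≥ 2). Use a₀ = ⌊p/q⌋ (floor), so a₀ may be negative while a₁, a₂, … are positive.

-1933 = -7×281 + 34
281 = 8×34 + 9
34 = 3×9 + 7
9 = 1×7 + 2
7 = 3×2 + 1
2 = 2×1 + 0  (stop)
So -1933/281 = [-7; 8, 3, 1, 3, 2].

[-7; 8, 3, 1, 3, 2]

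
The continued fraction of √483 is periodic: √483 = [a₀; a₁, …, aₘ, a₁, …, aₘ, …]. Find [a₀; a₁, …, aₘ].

a₀ = ⌊√483⌋ = 21.
With m₀=0, d₀=1 and mₖ₊₁ = dₖaₖ − mₖ, dₖ₊₁ = (n − mₖ₊₁²)/dₖ, aₖ₊₁ = ⌊(a₀+mₖ₊₁)/dₖ₊₁⌋:
  k=1: m=21, d=42, a=1
  k=2: m=21, d=1, a=42
d=1 and a=2a₀=42 at k=2, so the next step gives (m, d) = (21, 42) again — its k=1 value — and the period has length 2.

[21; 1, 42]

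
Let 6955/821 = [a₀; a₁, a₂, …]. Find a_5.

1

6955 = 8·821 + 387   →  a_0 = 8
821 = 2·387 + 47   →  a_1 = 2
387 = 8·47 + 11   →  a_2 = 8
47 = 4·11 + 3   →  a_3 = 4
11 = 3·3 + 2   →  a_4 = 3
3 = 1·2 + 1   →  a_5 = 1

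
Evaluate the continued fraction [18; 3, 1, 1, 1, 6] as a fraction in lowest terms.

Using pₖ = aₖpₖ₋₁ + pₖ₋₂ and qₖ = aₖqₖ₋₁ + qₖ₋₂:
  k=0: a=18, p=18, q=1
  k=1: a=3, p=55, q=3
  k=2: a=1, p=73, q=4
  k=3: a=1, p=128, q=7
  k=4: a=1, p=201, q=11
  k=5: a=6, p=1334, q=73

1334/73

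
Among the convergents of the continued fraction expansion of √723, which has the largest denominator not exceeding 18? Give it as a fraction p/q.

√723 = [26; 1, 7, 1, 52, …] (period length 4).
Convergents:
  p_0/q_0 = 26/1
  p_1/q_1 = 27/1
  p_2/q_2 = 215/8
  p_3/q_3 = 242/9
  p_4/q_4 = 12799/476
q_3 = 9 ≤ 18 < 476 = q_4, so the answer is 242/9.

242/9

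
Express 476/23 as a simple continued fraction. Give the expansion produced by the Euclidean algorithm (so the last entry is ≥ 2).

476 = 20×23 + 16
23 = 1×16 + 7
16 = 2×7 + 2
7 = 3×2 + 1
2 = 2×1 + 0  (stop)
So 476/23 = [20; 1, 2, 3, 2].

[20; 1, 2, 3, 2]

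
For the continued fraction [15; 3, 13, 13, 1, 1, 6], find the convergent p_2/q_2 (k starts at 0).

Using pₖ = aₖpₖ₋₁ + pₖ₋₂, qₖ = aₖqₖ₋₁ + qₖ₋₂ (with p₋₁=1, p₋₂=0, q₋₁=0, q₋₂=1):
  k=0: a=15, p=15, q=1
  k=1: a=3, p=46, q=3
  k=2: a=13, p=613, q=40

613/40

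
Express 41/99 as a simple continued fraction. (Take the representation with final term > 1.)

41 = 0×99 + 41
99 = 2×41 + 17
41 = 2×17 + 7
17 = 2×7 + 3
7 = 2×3 + 1
3 = 3×1 + 0  (stop)
So 41/99 = [0; 2, 2, 2, 2, 3].

[0; 2, 2, 2, 2, 3]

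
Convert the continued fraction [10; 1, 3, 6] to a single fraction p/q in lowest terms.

269/25

Fold from the inside: start with 6/1.
  3 + 1/6 = 19/6
  1 + 6/19 = 25/19
  10 + 19/25 = 269/25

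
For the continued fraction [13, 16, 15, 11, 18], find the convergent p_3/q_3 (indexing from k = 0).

Using pₖ = aₖpₖ₋₁ + pₖ₋₂, qₖ = aₖqₖ₋₁ + qₖ₋₂ (with p₋₁=1, p₋₂=0, q₋₁=0, q₋₂=1):
  k=0: a=13, p=13, q=1
  k=1: a=16, p=209, q=16
  k=2: a=15, p=3148, q=241
  k=3: a=11, p=34837, q=2667

34837/2667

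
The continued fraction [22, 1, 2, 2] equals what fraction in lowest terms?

159/7

Using pₖ = aₖpₖ₋₁ + pₖ₋₂ and qₖ = aₖqₖ₋₁ + qₖ₋₂:
  k=0: a=22, p=22, q=1
  k=1: a=1, p=23, q=1
  k=2: a=2, p=68, q=3
  k=3: a=2, p=159, q=7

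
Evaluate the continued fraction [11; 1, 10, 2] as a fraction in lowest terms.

Fold from the inside: start with 2/1.
  10 + 1/2 = 21/2
  1 + 2/21 = 23/21
  11 + 21/23 = 274/23

274/23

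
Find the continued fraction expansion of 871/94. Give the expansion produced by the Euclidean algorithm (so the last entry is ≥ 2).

[9; 3, 1, 3, 6]

871 = 9*94 + 25
94 = 3*25 + 19
25 = 1*19 + 6
19 = 3*6 + 1
6 = 6*1 + 0  (stop)
So 871/94 = [9; 3, 1, 3, 6].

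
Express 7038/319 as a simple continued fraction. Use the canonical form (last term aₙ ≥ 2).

[22; 15, 1, 19]

7038 = 22*319 + 20
319 = 15*20 + 19
20 = 1*19 + 1
19 = 19*1 + 0  (stop)
So 7038/319 = [22; 15, 1, 19].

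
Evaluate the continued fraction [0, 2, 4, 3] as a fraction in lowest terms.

13/29

Using pₖ = aₖpₖ₋₁ + pₖ₋₂ and qₖ = aₖqₖ₋₁ + qₖ₋₂:
  k=0: a=0, p=0, q=1
  k=1: a=2, p=1, q=2
  k=2: a=4, p=4, q=9
  k=3: a=3, p=13, q=29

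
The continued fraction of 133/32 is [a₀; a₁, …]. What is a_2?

2

133 = 4·32 + 5   →  a_0 = 4
32 = 6·5 + 2   →  a_1 = 6
5 = 2·2 + 1   →  a_2 = 2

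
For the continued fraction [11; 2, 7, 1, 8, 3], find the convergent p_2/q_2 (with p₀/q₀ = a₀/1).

Using pₖ = aₖpₖ₋₁ + pₖ₋₂, qₖ = aₖqₖ₋₁ + qₖ₋₂ (with p₋₁=1, p₋₂=0, q₋₁=0, q₋₂=1):
  k=0: a=11, p=11, q=1
  k=1: a=2, p=23, q=2
  k=2: a=7, p=172, q=15

172/15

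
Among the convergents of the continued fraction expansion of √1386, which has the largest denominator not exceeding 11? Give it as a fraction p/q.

√1386 = [37; 4, 2, 1, 2, 1, 2, 4, 74, …] (period length 8).
Convergents:
  p_0/q_0 = 37/1
  p_1/q_1 = 149/4
  p_2/q_2 = 335/9
  p_3/q_3 = 484/13
q_2 = 9 ≤ 11 < 13 = q_3, so the answer is 335/9.

335/9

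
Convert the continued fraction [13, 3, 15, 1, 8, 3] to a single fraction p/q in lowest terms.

18164/1363

Using pₖ = aₖpₖ₋₁ + pₖ₋₂ and qₖ = aₖqₖ₋₁ + qₖ₋₂:
  k=0: a=13, p=13, q=1
  k=1: a=3, p=40, q=3
  k=2: a=15, p=613, q=46
  k=3: a=1, p=653, q=49
  k=4: a=8, p=5837, q=438
  k=5: a=3, p=18164, q=1363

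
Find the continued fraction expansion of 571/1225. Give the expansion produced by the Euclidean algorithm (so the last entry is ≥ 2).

571 = 0·1225 + 571
1225 = 2·571 + 83
571 = 6·83 + 73
83 = 1·73 + 10
73 = 7·10 + 3
10 = 3·3 + 1
3 = 3·1 + 0  (stop)
So 571/1225 = [0; 2, 6, 1, 7, 3, 3].

[0; 2, 6, 1, 7, 3, 3]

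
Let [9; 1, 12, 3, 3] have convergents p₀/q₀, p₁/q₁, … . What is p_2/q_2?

129/13

Using pₖ = aₖpₖ₋₁ + pₖ₋₂, qₖ = aₖqₖ₋₁ + qₖ₋₂ (with p₋₁=1, p₋₂=0, q₋₁=0, q₋₂=1):
  k=0: a=9, p=9, q=1
  k=1: a=1, p=10, q=1
  k=2: a=12, p=129, q=13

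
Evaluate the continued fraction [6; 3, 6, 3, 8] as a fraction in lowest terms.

Fold from the inside: start with 8/1.
  3 + 1/8 = 25/8
  6 + 8/25 = 158/25
  3 + 25/158 = 499/158
  6 + 158/499 = 3152/499

3152/499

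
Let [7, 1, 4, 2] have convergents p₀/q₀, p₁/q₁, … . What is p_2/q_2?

Using pₖ = aₖpₖ₋₁ + pₖ₋₂, qₖ = aₖqₖ₋₁ + qₖ₋₂ (with p₋₁=1, p₋₂=0, q₋₁=0, q₋₂=1):
  k=0: a=7, p=7, q=1
  k=1: a=1, p=8, q=1
  k=2: a=4, p=39, q=5

39/5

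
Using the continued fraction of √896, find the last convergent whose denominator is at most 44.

449/15

√896 = [29; 1, 13, 1, 58, …] (period length 4).
Convergents:
  p_0/q_0 = 29/1
  p_1/q_1 = 30/1
  p_2/q_2 = 419/14
  p_3/q_3 = 449/15
  p_4/q_4 = 26461/884
q_3 = 15 ≤ 44 < 884 = q_4, so the answer is 449/15.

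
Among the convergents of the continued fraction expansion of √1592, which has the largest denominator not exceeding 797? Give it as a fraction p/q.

31481/789

√1592 = [39; 1, 8, 1, 78, …] (period length 4).
Convergents:
  p_0/q_0 = 39/1
  p_1/q_1 = 40/1
  p_2/q_2 = 359/9
  p_3/q_3 = 399/10
  p_4/q_4 = 31481/789
  p_5/q_5 = 31880/799
q_4 = 789 ≤ 797 < 799 = q_5, so the answer is 31481/789.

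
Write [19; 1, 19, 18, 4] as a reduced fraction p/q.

29207/1464

Fold from the inside: start with 4/1.
  18 + 1/4 = 73/4
  19 + 4/73 = 1391/73
  1 + 73/1391 = 1464/1391
  19 + 1391/1464 = 29207/1464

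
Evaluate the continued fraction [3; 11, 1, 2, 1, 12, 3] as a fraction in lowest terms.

5689/1844

Using pₖ = aₖpₖ₋₁ + pₖ₋₂ and qₖ = aₖqₖ₋₁ + qₖ₋₂:
  k=0: a=3, p=3, q=1
  k=1: a=11, p=34, q=11
  k=2: a=1, p=37, q=12
  k=3: a=2, p=108, q=35
  k=4: a=1, p=145, q=47
  k=5: a=12, p=1848, q=599
  k=6: a=3, p=5689, q=1844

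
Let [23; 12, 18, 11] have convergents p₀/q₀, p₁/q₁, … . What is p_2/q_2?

Using pₖ = aₖpₖ₋₁ + pₖ₋₂, qₖ = aₖqₖ₋₁ + qₖ₋₂ (with p₋₁=1, p₋₂=0, q₋₁=0, q₋₂=1):
  k=0: a=23, p=23, q=1
  k=1: a=12, p=277, q=12
  k=2: a=18, p=5009, q=217

5009/217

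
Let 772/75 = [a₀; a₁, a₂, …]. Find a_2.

772 = 10·75 + 22   →  a_0 = 10
75 = 3·22 + 9   →  a_1 = 3
22 = 2·9 + 4   →  a_2 = 2

2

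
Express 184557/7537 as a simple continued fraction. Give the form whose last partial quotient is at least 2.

184557 = 24·7537 + 3669
7537 = 2·3669 + 199
3669 = 18·199 + 87
199 = 2·87 + 25
87 = 3·25 + 12
25 = 2·12 + 1
12 = 12·1 + 0  (stop)
So 184557/7537 = [24; 2, 18, 2, 3, 2, 12].

[24; 2, 18, 2, 3, 2, 12]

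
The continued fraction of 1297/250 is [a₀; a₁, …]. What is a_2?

3

1297 = 5·250 + 47   →  a_0 = 5
250 = 5·47 + 15   →  a_1 = 5
47 = 3·15 + 2   →  a_2 = 3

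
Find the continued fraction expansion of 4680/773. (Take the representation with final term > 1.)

4680 = 6*773 + 42
773 = 18*42 + 17
42 = 2*17 + 8
17 = 2*8 + 1
8 = 8*1 + 0  (stop)
So 4680/773 = [6; 18, 2, 2, 8].

[6; 18, 2, 2, 8]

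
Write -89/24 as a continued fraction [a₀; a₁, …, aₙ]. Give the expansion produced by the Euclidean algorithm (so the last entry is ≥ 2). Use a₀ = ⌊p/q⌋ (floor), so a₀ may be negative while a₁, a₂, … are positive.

-89 = -4×24 + 7
24 = 3×7 + 3
7 = 2×3 + 1
3 = 3×1 + 0  (stop)
So -89/24 = [-4; 3, 2, 3].

[-4; 3, 2, 3]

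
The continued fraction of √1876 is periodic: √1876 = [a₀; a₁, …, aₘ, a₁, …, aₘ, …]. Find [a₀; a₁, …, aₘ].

[43; 3, 5, 12, 5, 3, 86]

a₀ = ⌊√1876⌋ = 43.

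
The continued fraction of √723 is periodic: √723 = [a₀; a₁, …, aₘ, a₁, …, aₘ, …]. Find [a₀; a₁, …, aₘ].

[26; 1, 7, 1, 52]

a₀ = ⌊√723⌋ = 26.
With m₀=0, d₀=1 and mₖ₊₁ = dₖaₖ − mₖ, dₖ₊₁ = (n − mₖ₊₁²)/dₖ, aₖ₊₁ = ⌊(a₀+mₖ₊₁)/dₖ₊₁⌋:
  k=1: m=26, d=47, a=1
  k=2: m=21, d=6, a=7
  k=3: m=21, d=47, a=1
  k=4: m=26, d=1, a=52
d=1 and a=2a₀=52 at k=4, so the next step gives (m, d) = (26, 47) again — its k=1 value — and the period has length 4.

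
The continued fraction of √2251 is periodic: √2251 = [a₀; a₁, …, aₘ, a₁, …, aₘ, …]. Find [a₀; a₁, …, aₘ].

[47; 2, 4, 47, 4, 2, 94]

a₀ = ⌊√2251⌋ = 47.
With m₀=0, d₀=1 and mₖ₊₁ = dₖaₖ − mₖ, dₖ₊₁ = (n − mₖ₊₁²)/dₖ, aₖ₊₁ = ⌊(a₀+mₖ₊₁)/dₖ₊₁⌋:
  k=1: m=47, d=42, a=2
  k=2: m=37, d=21, a=4
  k=3: m=47, d=2, a=47
  k=4: m=47, d=21, a=4
  k=5: m=37, d=42, a=2
  k=6: m=47, d=1, a=94
d=1 and a=2a₀=94 at k=6, so the next step gives (m, d) = (47, 42) again — its k=1 value — and the period has length 6.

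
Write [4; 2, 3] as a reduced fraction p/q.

31/7

Using pₖ = aₖpₖ₋₁ + pₖ₋₂ and qₖ = aₖqₖ₋₁ + qₖ₋₂:
  k=0: a=4, p=4, q=1
  k=1: a=2, p=9, q=2
  k=2: a=3, p=31, q=7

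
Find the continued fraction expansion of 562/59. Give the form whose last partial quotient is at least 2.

[9; 1, 1, 9, 3]

562 = 9×59 + 31
59 = 1×31 + 28
31 = 1×28 + 3
28 = 9×3 + 1
3 = 3×1 + 0  (stop)
So 562/59 = [9; 1, 1, 9, 3].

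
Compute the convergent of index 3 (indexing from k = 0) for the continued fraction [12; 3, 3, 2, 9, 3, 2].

Using pₖ = aₖpₖ₋₁ + pₖ₋₂, qₖ = aₖqₖ₋₁ + qₖ₋₂ (with p₋₁=1, p₋₂=0, q₋₁=0, q₋₂=1):
  k=0: a=12, p=12, q=1
  k=1: a=3, p=37, q=3
  k=2: a=3, p=123, q=10
  k=3: a=2, p=283, q=23

283/23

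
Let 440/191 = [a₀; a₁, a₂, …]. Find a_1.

440 = 2·191 + 58   →  a_0 = 2
191 = 3·58 + 17   →  a_1 = 3

3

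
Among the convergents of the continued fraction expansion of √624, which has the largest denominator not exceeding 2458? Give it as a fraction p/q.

√624 = [24; 1, 48, …] (period length 2).
Convergents:
  p_0/q_0 = 24/1
  p_1/q_1 = 25/1
  p_2/q_2 = 1224/49
  p_3/q_3 = 1249/50
  p_4/q_4 = 61176/2449
  p_5/q_5 = 62425/2499
q_4 = 2449 ≤ 2458 < 2499 = q_5, so the answer is 61176/2449.

61176/2449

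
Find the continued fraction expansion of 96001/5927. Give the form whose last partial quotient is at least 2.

96001 = 16*5927 + 1169
5927 = 5*1169 + 82
1169 = 14*82 + 21
82 = 3*21 + 19
21 = 1*19 + 2
19 = 9*2 + 1
2 = 2*1 + 0  (stop)
So 96001/5927 = [16; 5, 14, 3, 1, 9, 2].

[16; 5, 14, 3, 1, 9, 2]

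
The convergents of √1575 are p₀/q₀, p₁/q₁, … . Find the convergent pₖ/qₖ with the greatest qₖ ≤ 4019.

√1575 = [39; 1, 2, 5, 2, 1, 78, …] (period length 6).
Convergents:
  p_0/q_0 = 39/1
  p_1/q_1 = 40/1
  p_2/q_2 = 119/3
  p_3/q_3 = 635/16
  p_4/q_4 = 1389/35
  p_5/q_5 = 2024/51
  p_6/q_6 = 159261/4013
  p_7/q_7 = 161285/4064
q_6 = 4013 ≤ 4019 < 4064 = q_7, so the answer is 159261/4013.

159261/4013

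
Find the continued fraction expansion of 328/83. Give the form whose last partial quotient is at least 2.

[3; 1, 19, 1, 3]

328 = 3*83 + 79
83 = 1*79 + 4
79 = 19*4 + 3
4 = 1*3 + 1
3 = 3*1 + 0  (stop)
So 328/83 = [3; 1, 19, 1, 3].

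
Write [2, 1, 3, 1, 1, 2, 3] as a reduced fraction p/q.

Fold from the inside: start with 3/1.
  2 + 1/3 = 7/3
  1 + 3/7 = 10/7
  1 + 7/10 = 17/10
  3 + 10/17 = 61/17
  1 + 17/61 = 78/61
  2 + 61/78 = 217/78

217/78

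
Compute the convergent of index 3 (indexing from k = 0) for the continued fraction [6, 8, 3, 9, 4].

1426/233

Using pₖ = aₖpₖ₋₁ + pₖ₋₂, qₖ = aₖqₖ₋₁ + qₖ₋₂ (with p₋₁=1, p₋₂=0, q₋₁=0, q₋₂=1):
  k=0: a=6, p=6, q=1
  k=1: a=8, p=49, q=8
  k=2: a=3, p=153, q=25
  k=3: a=9, p=1426, q=233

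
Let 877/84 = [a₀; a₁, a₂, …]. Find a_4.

877 = 10·84 + 37   →  a_0 = 10
84 = 2·37 + 10   →  a_1 = 2
37 = 3·10 + 7   →  a_2 = 3
10 = 1·7 + 3   →  a_3 = 1
7 = 2·3 + 1   →  a_4 = 2

2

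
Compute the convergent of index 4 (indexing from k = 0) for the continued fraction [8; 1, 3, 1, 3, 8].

167/19

Using pₖ = aₖpₖ₋₁ + pₖ₋₂, qₖ = aₖqₖ₋₁ + qₖ₋₂ (with p₋₁=1, p₋₂=0, q₋₁=0, q₋₂=1):
  k=0: a=8, p=8, q=1
  k=1: a=1, p=9, q=1
  k=2: a=3, p=35, q=4
  k=3: a=1, p=44, q=5
  k=4: a=3, p=167, q=19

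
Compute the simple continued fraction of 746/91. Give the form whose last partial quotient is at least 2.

746 = 8×91 + 18
91 = 5×18 + 1
18 = 18×1 + 0  (stop)
So 746/91 = [8; 5, 18].

[8; 5, 18]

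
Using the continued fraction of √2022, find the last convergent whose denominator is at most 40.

1349/30

√2022 = [44; 1, 28, 1, 88, …] (period length 4).
Convergents:
  p_0/q_0 = 44/1
  p_1/q_1 = 45/1
  p_2/q_2 = 1304/29
  p_3/q_3 = 1349/30
  p_4/q_4 = 120016/2669
q_3 = 30 ≤ 40 < 2669 = q_4, so the answer is 1349/30.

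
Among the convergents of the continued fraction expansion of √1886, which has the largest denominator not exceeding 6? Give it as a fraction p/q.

217/5

√1886 = [43; 2, 2, 1, 42, 1, 2, 2, 86, …] (period length 8).
Convergents:
  p_0/q_0 = 43/1
  p_1/q_1 = 87/2
  p_2/q_2 = 217/5
  p_3/q_3 = 304/7
q_2 = 5 ≤ 6 < 7 = q_3, so the answer is 217/5.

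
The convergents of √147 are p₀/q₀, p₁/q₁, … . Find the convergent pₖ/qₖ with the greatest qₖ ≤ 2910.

18817/1552

√147 = [12; 8, 24, …] (period length 2).
Convergents:
  p_0/q_0 = 12/1
  p_1/q_1 = 97/8
  p_2/q_2 = 2340/193
  p_3/q_3 = 18817/1552
  p_4/q_4 = 453948/37441
q_3 = 1552 ≤ 2910 < 37441 = q_4, so the answer is 18817/1552.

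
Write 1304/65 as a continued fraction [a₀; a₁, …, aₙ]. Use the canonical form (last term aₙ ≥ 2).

1304 = 20×65 + 4
65 = 16×4 + 1
4 = 4×1 + 0  (stop)
So 1304/65 = [20; 16, 4].

[20; 16, 4]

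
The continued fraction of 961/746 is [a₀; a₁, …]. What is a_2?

2

961 = 1·746 + 215   →  a_0 = 1
746 = 3·215 + 101   →  a_1 = 3
215 = 2·101 + 13   →  a_2 = 2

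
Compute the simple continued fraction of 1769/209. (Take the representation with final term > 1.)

1769 = 8×209 + 97
209 = 2×97 + 15
97 = 6×15 + 7
15 = 2×7 + 1
7 = 7×1 + 0  (stop)
So 1769/209 = [8; 2, 6, 2, 7].

[8; 2, 6, 2, 7]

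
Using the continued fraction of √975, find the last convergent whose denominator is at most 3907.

77719/2489

√975 = [31; 4, 2, 4, 62, …] (period length 4).
Convergents:
  p_0/q_0 = 31/1
  p_1/q_1 = 125/4
  p_2/q_2 = 281/9
  p_3/q_3 = 1249/40
  p_4/q_4 = 77719/2489
  p_5/q_5 = 312125/9996
q_4 = 2489 ≤ 3907 < 9996 = q_5, so the answer is 77719/2489.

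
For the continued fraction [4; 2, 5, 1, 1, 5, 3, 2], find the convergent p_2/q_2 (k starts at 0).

49/11

Using pₖ = aₖpₖ₋₁ + pₖ₋₂, qₖ = aₖqₖ₋₁ + qₖ₋₂ (with p₋₁=1, p₋₂=0, q₋₁=0, q₋₂=1):
  k=0: a=4, p=4, q=1
  k=1: a=2, p=9, q=2
  k=2: a=5, p=49, q=11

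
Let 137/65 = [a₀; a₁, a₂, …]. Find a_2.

137 = 2·65 + 7   →  a_0 = 2
65 = 9·7 + 2   →  a_1 = 9
7 = 3·2 + 1   →  a_2 = 3

3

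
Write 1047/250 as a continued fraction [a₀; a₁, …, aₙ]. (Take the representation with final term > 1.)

1047 = 4·250 + 47
250 = 5·47 + 15
47 = 3·15 + 2
15 = 7·2 + 1
2 = 2·1 + 0  (stop)
So 1047/250 = [4; 5, 3, 7, 2].

[4; 5, 3, 7, 2]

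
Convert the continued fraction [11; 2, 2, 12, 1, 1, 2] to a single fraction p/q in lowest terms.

3706/325

Fold from the inside: start with 2/1.
  1 + 1/2 = 3/2
  1 + 2/3 = 5/3
  12 + 3/5 = 63/5
  2 + 5/63 = 131/63
  2 + 63/131 = 325/131
  11 + 131/325 = 3706/325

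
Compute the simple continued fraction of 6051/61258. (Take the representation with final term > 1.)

[0; 10, 8, 11, 6, 11]

6051 = 0·61258 + 6051
61258 = 10·6051 + 748
6051 = 8·748 + 67
748 = 11·67 + 11
67 = 6·11 + 1
11 = 11·1 + 0  (stop)
So 6051/61258 = [0; 10, 8, 11, 6, 11].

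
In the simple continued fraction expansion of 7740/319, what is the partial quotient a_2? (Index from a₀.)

7740 = 24·319 + 84   →  a_0 = 24
319 = 3·84 + 67   →  a_1 = 3
84 = 1·67 + 17   →  a_2 = 1

1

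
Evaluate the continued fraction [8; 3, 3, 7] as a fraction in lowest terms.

606/73

Using pₖ = aₖpₖ₋₁ + pₖ₋₂ and qₖ = aₖqₖ₋₁ + qₖ₋₂:
  k=0: a=8, p=8, q=1
  k=1: a=3, p=25, q=3
  k=2: a=3, p=83, q=10
  k=3: a=7, p=606, q=73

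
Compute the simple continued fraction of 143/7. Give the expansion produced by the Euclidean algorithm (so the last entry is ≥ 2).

143 = 20×7 + 3
7 = 2×3 + 1
3 = 3×1 + 0  (stop)
So 143/7 = [20; 2, 3].

[20; 2, 3]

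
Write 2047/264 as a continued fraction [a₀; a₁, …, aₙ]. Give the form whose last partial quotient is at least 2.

[7; 1, 3, 16, 4]

2047 = 7·264 + 199
264 = 1·199 + 65
199 = 3·65 + 4
65 = 16·4 + 1
4 = 4·1 + 0  (stop)
So 2047/264 = [7; 1, 3, 16, 4].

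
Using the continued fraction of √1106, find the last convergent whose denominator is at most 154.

5055/152

√1106 = [33; 3, 1, 8, 1, 3, 66, …] (period length 6).
Convergents:
  p_0/q_0 = 33/1
  p_1/q_1 = 100/3
  p_2/q_2 = 133/4
  p_3/q_3 = 1164/35
  p_4/q_4 = 1297/39
  p_5/q_5 = 5055/152
  p_6/q_6 = 334927/10071
q_5 = 152 ≤ 154 < 10071 = q_6, so the answer is 5055/152.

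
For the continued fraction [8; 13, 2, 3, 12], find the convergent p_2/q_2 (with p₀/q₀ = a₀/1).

218/27

Using pₖ = aₖpₖ₋₁ + pₖ₋₂, qₖ = aₖqₖ₋₁ + qₖ₋₂ (with p₋₁=1, p₋₂=0, q₋₁=0, q₋₂=1):
  k=0: a=8, p=8, q=1
  k=1: a=13, p=105, q=13
  k=2: a=2, p=218, q=27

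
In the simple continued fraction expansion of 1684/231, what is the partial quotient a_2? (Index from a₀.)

2

1684 = 7·231 + 67   →  a_0 = 7
231 = 3·67 + 30   →  a_1 = 3
67 = 2·30 + 7   →  a_2 = 2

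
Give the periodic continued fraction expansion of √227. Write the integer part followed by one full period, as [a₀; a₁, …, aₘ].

[15; 15, 30]

a₀ = ⌊√227⌋ = 15.
With m₀=0, d₀=1 and mₖ₊₁ = dₖaₖ − mₖ, dₖ₊₁ = (n − mₖ₊₁²)/dₖ, aₖ₊₁ = ⌊(a₀+mₖ₊₁)/dₖ₊₁⌋:
  k=1: m=15, d=2, a=15
  k=2: m=15, d=1, a=30
d=1 and a=2a₀=30 at k=2, so the next step gives (m, d) = (15, 2) again — its k=1 value — and the period has length 2.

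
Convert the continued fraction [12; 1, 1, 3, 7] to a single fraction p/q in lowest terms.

641/51

Using pₖ = aₖpₖ₋₁ + pₖ₋₂ and qₖ = aₖqₖ₋₁ + qₖ₋₂:
  k=0: a=12, p=12, q=1
  k=1: a=1, p=13, q=1
  k=2: a=1, p=25, q=2
  k=3: a=3, p=88, q=7
  k=4: a=7, p=641, q=51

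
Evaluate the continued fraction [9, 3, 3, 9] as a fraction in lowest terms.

865/93

Using pₖ = aₖpₖ₋₁ + pₖ₋₂ and qₖ = aₖqₖ₋₁ + qₖ₋₂:
  k=0: a=9, p=9, q=1
  k=1: a=3, p=28, q=3
  k=2: a=3, p=93, q=10
  k=3: a=9, p=865, q=93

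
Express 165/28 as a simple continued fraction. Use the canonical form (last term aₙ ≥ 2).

165 = 5*28 + 25
28 = 1*25 + 3
25 = 8*3 + 1
3 = 3*1 + 0  (stop)
So 165/28 = [5; 1, 8, 3].

[5; 1, 8, 3]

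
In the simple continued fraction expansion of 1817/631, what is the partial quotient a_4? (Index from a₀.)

1817 = 2·631 + 555   →  a_0 = 2
631 = 1·555 + 76   →  a_1 = 1
555 = 7·76 + 23   →  a_2 = 7
76 = 3·23 + 7   →  a_3 = 3
23 = 3·7 + 2   →  a_4 = 3

3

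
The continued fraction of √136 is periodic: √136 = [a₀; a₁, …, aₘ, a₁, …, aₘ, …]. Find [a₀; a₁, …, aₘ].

a₀ = ⌊√136⌋ = 11.

[11; 1, 1, 1, 22]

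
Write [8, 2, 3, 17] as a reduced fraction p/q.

Using pₖ = aₖpₖ₋₁ + pₖ₋₂ and qₖ = aₖqₖ₋₁ + qₖ₋₂:
  k=0: a=8, p=8, q=1
  k=1: a=2, p=17, q=2
  k=2: a=3, p=59, q=7
  k=3: a=17, p=1020, q=121

1020/121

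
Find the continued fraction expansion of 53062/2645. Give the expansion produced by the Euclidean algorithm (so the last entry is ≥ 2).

[20; 16, 3, 17, 1, 2]

53062 = 20·2645 + 162
2645 = 16·162 + 53
162 = 3·53 + 3
53 = 17·3 + 2
3 = 1·2 + 1
2 = 2·1 + 0  (stop)
So 53062/2645 = [20; 16, 3, 17, 1, 2].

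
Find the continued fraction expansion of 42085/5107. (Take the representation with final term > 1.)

[8; 4, 6, 2, 3, 3, 8]

42085 = 8×5107 + 1229
5107 = 4×1229 + 191
1229 = 6×191 + 83
191 = 2×83 + 25
83 = 3×25 + 8
25 = 3×8 + 1
8 = 8×1 + 0  (stop)
So 42085/5107 = [8; 4, 6, 2, 3, 3, 8].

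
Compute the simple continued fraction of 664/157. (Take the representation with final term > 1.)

664 = 4·157 + 36
157 = 4·36 + 13
36 = 2·13 + 10
13 = 1·10 + 3
10 = 3·3 + 1
3 = 3·1 + 0  (stop)
So 664/157 = [4; 4, 2, 1, 3, 3].

[4; 4, 2, 1, 3, 3]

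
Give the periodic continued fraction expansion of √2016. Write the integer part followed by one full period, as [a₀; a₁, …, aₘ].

[44; 1, 8, 1, 88]

a₀ = ⌊√2016⌋ = 44.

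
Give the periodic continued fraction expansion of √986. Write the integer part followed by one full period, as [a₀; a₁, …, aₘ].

[31; 2, 2, 62]

a₀ = ⌊√986⌋ = 31.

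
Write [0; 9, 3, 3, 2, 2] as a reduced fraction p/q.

56/521

Using pₖ = aₖpₖ₋₁ + pₖ₋₂ and qₖ = aₖqₖ₋₁ + qₖ₋₂:
  k=0: a=0, p=0, q=1
  k=1: a=9, p=1, q=9
  k=2: a=3, p=3, q=28
  k=3: a=3, p=10, q=93
  k=4: a=2, p=23, q=214
  k=5: a=2, p=56, q=521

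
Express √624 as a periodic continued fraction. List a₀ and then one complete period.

[24; 1, 48]

a₀ = ⌊√624⌋ = 24.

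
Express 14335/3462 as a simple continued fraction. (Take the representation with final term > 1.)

[4; 7, 9, 5, 3, 3]

14335 = 4*3462 + 487
3462 = 7*487 + 53
487 = 9*53 + 10
53 = 5*10 + 3
10 = 3*3 + 1
3 = 3*1 + 0  (stop)
So 14335/3462 = [4; 7, 9, 5, 3, 3].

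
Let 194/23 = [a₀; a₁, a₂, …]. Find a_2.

194 = 8·23 + 10   →  a_0 = 8
23 = 2·10 + 3   →  a_1 = 2
10 = 3·3 + 1   →  a_2 = 3

3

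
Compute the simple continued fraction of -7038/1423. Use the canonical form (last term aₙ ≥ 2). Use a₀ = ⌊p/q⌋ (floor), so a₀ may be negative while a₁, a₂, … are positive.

[-5; 18, 2, 12, 3]

-7038 = -5*1423 + 77
1423 = 18*77 + 37
77 = 2*37 + 3
37 = 12*3 + 1
3 = 3*1 + 0  (stop)
So -7038/1423 = [-5; 18, 2, 12, 3].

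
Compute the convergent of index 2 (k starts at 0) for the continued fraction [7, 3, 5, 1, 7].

117/16

Using pₖ = aₖpₖ₋₁ + pₖ₋₂, qₖ = aₖqₖ₋₁ + qₖ₋₂ (with p₋₁=1, p₋₂=0, q₋₁=0, q₋₂=1):
  k=0: a=7, p=7, q=1
  k=1: a=3, p=22, q=3
  k=2: a=5, p=117, q=16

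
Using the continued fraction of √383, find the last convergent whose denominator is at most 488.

√383 = [19; 1, 1, 3, 19, 3, 1, 1, 38, …] (period length 8).
Convergents:
  p_0/q_0 = 19/1
  p_1/q_1 = 20/1
  p_2/q_2 = 39/2
  p_3/q_3 = 137/7
  p_4/q_4 = 2642/135
  p_5/q_5 = 8063/412
  p_6/q_6 = 10705/547
q_5 = 412 ≤ 488 < 547 = q_6, so the answer is 8063/412.

8063/412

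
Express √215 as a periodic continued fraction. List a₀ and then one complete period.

a₀ = ⌊√215⌋ = 14.
With m₀=0, d₀=1 and mₖ₊₁ = dₖaₖ − mₖ, dₖ₊₁ = (n − mₖ₊₁²)/dₖ, aₖ₊₁ = ⌊(a₀+mₖ₊₁)/dₖ₊₁⌋:
  k=1: m=14, d=19, a=1
  k=2: m=5, d=10, a=1
  k=3: m=5, d=19, a=1
  k=4: m=14, d=1, a=28
d=1 and a=2a₀=28 at k=4, so the next step gives (m, d) = (14, 19) again — its k=1 value — and the period has length 4.

[14; 1, 1, 1, 28]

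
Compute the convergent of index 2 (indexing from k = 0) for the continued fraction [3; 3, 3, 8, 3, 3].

33/10

Using pₖ = aₖpₖ₋₁ + pₖ₋₂, qₖ = aₖqₖ₋₁ + qₖ₋₂ (with p₋₁=1, p₋₂=0, q₋₁=0, q₋₂=1):
  k=0: a=3, p=3, q=1
  k=1: a=3, p=10, q=3
  k=2: a=3, p=33, q=10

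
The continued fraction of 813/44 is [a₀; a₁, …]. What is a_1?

2

813 = 18·44 + 21   →  a_0 = 18
44 = 2·21 + 2   →  a_1 = 2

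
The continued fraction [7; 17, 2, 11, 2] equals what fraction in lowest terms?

5921/839

Using pₖ = aₖpₖ₋₁ + pₖ₋₂ and qₖ = aₖqₖ₋₁ + qₖ₋₂:
  k=0: a=7, p=7, q=1
  k=1: a=17, p=120, q=17
  k=2: a=2, p=247, q=35
  k=3: a=11, p=2837, q=402
  k=4: a=2, p=5921, q=839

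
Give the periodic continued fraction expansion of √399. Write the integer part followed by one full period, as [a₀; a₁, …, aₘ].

a₀ = ⌊√399⌋ = 19.
With m₀=0, d₀=1 and mₖ₊₁ = dₖaₖ − mₖ, dₖ₊₁ = (n − mₖ₊₁²)/dₖ, aₖ₊₁ = ⌊(a₀+mₖ₊₁)/dₖ₊₁⌋:
  k=1: m=19, d=38, a=1
  k=2: m=19, d=1, a=38
d=1 and a=2a₀=38 at k=2, so the next step gives (m, d) = (19, 38) again — its k=1 value — and the period has length 2.

[19; 1, 38]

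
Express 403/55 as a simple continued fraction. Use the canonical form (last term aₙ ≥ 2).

403 = 7*55 + 18
55 = 3*18 + 1
18 = 18*1 + 0  (stop)
So 403/55 = [7; 3, 18].

[7; 3, 18]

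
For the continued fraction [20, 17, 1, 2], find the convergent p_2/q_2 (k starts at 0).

361/18

Using pₖ = aₖpₖ₋₁ + pₖ₋₂, qₖ = aₖqₖ₋₁ + qₖ₋₂ (with p₋₁=1, p₋₂=0, q₋₁=0, q₋₂=1):
  k=0: a=20, p=20, q=1
  k=1: a=17, p=341, q=17
  k=2: a=1, p=361, q=18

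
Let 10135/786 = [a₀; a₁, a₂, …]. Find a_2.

8

10135 = 12·786 + 703   →  a_0 = 12
786 = 1·703 + 83   →  a_1 = 1
703 = 8·83 + 39   →  a_2 = 8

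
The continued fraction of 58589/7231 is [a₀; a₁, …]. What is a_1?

58589 = 8·7231 + 741   →  a_0 = 8
7231 = 9·741 + 562   →  a_1 = 9

9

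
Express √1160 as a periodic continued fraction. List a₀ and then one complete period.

a₀ = ⌊√1160⌋ = 34.
With m₀=0, d₀=1 and mₖ₊₁ = dₖaₖ − mₖ, dₖ₊₁ = (n − mₖ₊₁²)/dₖ, aₖ₊₁ = ⌊(a₀+mₖ₊₁)/dₖ₊₁⌋:
  k=1: m=34, d=4, a=17
  k=2: m=34, d=1, a=68
d=1 and a=2a₀=68 at k=2, so the next step gives (m, d) = (34, 4) again — its k=1 value — and the period has length 2.

[34; 17, 68]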